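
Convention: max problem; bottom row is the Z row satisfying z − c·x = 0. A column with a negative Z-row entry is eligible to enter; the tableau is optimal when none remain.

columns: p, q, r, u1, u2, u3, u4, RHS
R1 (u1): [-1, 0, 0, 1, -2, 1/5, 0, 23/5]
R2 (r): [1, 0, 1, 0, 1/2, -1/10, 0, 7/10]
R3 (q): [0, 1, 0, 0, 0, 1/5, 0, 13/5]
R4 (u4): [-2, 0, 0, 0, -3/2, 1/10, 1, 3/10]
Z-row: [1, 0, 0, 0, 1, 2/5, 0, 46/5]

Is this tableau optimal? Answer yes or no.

Every Z-row coefficient is ≥ 0, so the tableau is optimal.

yes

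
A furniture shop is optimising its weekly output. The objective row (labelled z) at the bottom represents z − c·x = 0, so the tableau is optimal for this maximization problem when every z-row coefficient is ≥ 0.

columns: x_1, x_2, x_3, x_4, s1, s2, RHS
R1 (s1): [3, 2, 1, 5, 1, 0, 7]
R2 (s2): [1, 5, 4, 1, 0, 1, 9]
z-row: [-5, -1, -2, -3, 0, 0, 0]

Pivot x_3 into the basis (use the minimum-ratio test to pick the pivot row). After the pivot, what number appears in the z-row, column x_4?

-5/2

Ratio test on column x_3 — row 1: 7/1 = 7; row 2: 9/4 = 9/4. Minimum is 9/4 at row 2 (s2 leaves); pivot element 4.
Divide row 2 by 4; eliminate column x_3 from the other rows.
z-row update in column x_4: -3 − (-2)·(1/4) = -5/2.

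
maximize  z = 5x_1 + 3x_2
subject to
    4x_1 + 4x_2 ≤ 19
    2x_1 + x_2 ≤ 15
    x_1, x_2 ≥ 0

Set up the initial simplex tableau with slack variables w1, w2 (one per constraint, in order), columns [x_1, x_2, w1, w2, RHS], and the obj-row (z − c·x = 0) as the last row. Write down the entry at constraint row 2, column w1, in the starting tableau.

Slack w1 belongs to constraint 1; its column is the unit vector e_1, so the entry in row 2 is 0.

0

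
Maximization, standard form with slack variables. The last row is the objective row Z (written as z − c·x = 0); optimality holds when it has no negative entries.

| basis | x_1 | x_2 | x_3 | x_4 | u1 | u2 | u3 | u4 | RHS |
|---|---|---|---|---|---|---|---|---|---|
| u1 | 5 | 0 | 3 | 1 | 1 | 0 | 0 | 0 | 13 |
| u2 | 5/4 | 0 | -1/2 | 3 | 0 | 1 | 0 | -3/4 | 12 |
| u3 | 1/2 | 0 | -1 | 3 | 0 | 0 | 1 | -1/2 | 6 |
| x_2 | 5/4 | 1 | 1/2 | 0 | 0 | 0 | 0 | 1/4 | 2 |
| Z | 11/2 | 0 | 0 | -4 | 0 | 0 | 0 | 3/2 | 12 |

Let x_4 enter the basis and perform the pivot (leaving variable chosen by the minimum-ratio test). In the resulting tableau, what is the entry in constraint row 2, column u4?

Ratio test on column x_4 — row 1: 13/1 = 13; row 2: 12/3 = 4; row 3: 6/3 = 2; row 4: entry 0 ≤ 0. Minimum is 2 at row 3 (u3 leaves); pivot element 3.
Divide row 3 by 3; eliminate column x_4 from the other rows.
Row 2 update in column u4: -3/4 − 3·(-1/6) = -1/4.

-1/4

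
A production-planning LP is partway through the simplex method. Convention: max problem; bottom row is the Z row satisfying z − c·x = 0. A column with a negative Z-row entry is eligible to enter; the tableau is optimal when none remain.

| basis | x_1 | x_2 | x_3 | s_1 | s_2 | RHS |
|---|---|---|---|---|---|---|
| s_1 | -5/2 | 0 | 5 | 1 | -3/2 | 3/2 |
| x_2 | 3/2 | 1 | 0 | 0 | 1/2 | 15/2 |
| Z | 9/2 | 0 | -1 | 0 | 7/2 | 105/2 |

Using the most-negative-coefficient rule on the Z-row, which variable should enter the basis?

Negative Z-row entries: x_3: -1.
The most negative is -1 in column x_3, so x_3 enters.

x_3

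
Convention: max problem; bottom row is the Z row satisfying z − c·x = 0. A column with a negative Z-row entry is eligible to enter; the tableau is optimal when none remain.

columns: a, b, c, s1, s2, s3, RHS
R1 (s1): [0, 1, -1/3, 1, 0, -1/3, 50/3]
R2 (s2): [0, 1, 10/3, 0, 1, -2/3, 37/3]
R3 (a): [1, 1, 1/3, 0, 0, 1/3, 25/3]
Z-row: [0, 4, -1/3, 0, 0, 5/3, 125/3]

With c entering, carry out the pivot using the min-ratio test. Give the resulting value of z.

429/10

Ratio test on column c — row 1: entry -1/3 ≤ 0; row 2: (37/3)/(10/3) = 37/10; row 3: (25/3)/(1/3) = 25. Minimum is 37/10 at row 2 (s2 leaves); pivot element 10/3.
Pivot on row 2; the Z-row RHS becomes 125/3 − (-1/3)·(37/10) = 429/10.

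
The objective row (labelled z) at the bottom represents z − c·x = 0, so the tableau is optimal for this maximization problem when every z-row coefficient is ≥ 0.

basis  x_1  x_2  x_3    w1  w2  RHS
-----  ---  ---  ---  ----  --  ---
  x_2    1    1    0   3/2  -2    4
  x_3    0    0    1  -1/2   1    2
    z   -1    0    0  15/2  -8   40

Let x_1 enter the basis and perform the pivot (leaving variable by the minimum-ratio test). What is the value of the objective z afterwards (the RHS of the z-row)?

44

Ratio test on column x_1 — row 1: 4/1 = 4; row 2: entry 0 ≤ 0. Minimum is 4 at row 1 (x_2 leaves); pivot element 1.
Pivot on row 1; the z-row RHS becomes 40 − (-1)·4 = 44.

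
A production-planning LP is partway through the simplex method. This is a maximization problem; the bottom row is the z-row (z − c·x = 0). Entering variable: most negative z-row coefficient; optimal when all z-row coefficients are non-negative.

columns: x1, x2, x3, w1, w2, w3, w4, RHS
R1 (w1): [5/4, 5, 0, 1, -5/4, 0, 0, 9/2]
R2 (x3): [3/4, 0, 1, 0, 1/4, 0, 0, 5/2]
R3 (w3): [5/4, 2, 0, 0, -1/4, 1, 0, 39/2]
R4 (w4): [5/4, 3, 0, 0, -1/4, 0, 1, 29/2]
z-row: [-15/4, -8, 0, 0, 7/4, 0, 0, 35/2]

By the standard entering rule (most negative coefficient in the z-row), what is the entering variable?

Negative z-row entries: x1: -15/4, x2: -8.
The most negative is -8 in column x2, so x2 enters.

x2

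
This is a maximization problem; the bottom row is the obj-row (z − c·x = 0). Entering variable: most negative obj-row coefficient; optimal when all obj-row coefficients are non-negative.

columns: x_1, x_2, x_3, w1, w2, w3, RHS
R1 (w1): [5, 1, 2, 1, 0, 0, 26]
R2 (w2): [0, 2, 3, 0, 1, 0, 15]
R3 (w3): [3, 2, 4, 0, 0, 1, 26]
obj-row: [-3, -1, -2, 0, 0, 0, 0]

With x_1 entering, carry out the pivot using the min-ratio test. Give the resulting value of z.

78/5

Ratio test on column x_1 — row 1: 26/5 = 26/5; row 2: entry 0 ≤ 0; row 3: 26/3 = 26/3. Minimum is 26/5 at row 1 (w1 leaves); pivot element 5.
Pivot on row 1; the obj-row RHS becomes 0 − (-3)·(26/5) = 78/5.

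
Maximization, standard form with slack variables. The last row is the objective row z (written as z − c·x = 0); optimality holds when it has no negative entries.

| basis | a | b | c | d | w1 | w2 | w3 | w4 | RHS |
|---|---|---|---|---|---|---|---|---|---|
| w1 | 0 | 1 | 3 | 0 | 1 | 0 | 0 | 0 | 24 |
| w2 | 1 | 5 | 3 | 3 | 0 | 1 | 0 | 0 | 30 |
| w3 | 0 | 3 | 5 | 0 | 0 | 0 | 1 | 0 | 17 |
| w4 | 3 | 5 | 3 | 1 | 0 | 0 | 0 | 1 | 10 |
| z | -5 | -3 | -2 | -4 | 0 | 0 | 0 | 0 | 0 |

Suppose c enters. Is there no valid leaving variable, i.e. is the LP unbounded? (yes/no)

Column c has positive entries in row(s) 1, 2, 3, 4, so the ratio test bounds it — not unbounded.

no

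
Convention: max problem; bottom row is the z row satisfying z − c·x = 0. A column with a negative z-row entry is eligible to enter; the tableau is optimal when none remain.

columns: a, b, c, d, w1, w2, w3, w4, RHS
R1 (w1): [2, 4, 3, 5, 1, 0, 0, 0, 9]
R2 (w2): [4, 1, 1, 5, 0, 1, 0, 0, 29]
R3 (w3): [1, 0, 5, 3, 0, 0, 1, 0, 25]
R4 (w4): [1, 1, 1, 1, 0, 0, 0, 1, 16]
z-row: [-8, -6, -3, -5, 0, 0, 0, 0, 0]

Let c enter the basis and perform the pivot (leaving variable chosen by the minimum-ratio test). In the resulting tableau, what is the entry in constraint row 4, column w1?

Ratio test on column c — row 1: 9/3 = 3; row 2: 29/1 = 29; row 3: 25/5 = 5; row 4: 16/1 = 16. Minimum is 3 at row 1 (w1 leaves); pivot element 3.
Divide row 1 by 3; eliminate column c from the other rows.
Row 4 update in column w1: 0 − 1·(1/3) = -1/3.

-1/3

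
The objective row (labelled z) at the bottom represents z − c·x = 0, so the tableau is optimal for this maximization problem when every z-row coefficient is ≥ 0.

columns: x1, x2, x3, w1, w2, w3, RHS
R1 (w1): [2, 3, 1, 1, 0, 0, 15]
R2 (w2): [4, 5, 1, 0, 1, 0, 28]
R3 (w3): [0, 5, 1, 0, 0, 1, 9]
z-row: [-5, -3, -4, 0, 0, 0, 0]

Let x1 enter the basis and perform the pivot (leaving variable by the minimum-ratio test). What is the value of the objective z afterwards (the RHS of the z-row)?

Ratio test on column x1 — row 1: 15/2 = 15/2; row 2: 28/4 = 7; row 3: entry 0 ≤ 0. Minimum is 7 at row 2 (w2 leaves); pivot element 4.
Pivot on row 2; the z-row RHS becomes 0 − (-5)·7 = 35.

35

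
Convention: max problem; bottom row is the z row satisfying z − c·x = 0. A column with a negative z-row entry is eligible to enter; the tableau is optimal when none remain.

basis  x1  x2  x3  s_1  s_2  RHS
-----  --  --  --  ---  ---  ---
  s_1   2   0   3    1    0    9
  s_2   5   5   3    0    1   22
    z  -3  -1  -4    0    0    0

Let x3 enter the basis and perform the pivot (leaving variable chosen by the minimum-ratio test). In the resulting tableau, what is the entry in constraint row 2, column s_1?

-1

Ratio test on column x3 — row 1: 9/3 = 3; row 2: 22/3 = 22/3. Minimum is 3 at row 1 (s_1 leaves); pivot element 3.
Divide row 1 by 3; eliminate column x3 from the other rows.
Row 2 update in column s_1: 0 − 3·(1/3) = -1.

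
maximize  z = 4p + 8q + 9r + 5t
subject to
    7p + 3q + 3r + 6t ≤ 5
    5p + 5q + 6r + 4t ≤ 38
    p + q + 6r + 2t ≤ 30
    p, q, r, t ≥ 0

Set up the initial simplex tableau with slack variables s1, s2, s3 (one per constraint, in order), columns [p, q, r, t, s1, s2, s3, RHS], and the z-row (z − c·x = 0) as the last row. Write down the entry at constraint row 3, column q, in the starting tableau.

Constraint 3 has coefficient 1 on q.

1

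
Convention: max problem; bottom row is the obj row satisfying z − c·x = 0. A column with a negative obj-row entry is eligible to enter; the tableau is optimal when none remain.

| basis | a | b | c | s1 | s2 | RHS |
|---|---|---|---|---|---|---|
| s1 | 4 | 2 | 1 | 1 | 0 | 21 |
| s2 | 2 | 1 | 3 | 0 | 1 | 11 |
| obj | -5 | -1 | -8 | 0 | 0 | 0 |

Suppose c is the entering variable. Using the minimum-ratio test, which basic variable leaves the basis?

s2

Column c entries and ratios — s1: 21/1 = 21; s2: 11/3 = 11/3.
Smallest ratio is 11/3 in the row of s2, so s2 leaves.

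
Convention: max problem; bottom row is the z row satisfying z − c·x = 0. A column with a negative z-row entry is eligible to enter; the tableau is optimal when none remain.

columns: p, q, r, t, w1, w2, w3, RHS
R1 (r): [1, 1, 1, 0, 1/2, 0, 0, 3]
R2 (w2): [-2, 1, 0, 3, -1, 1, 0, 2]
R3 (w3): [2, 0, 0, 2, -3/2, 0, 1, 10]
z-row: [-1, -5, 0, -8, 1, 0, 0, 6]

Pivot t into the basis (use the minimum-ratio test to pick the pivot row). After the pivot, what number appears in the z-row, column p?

-19/3

Ratio test on column t — row 1: entry 0 ≤ 0; row 2: 2/3 = 2/3; row 3: 10/2 = 5. Minimum is 2/3 at row 2 (w2 leaves); pivot element 3.
Divide row 2 by 3; eliminate column t from the other rows.
z-row update in column p: -1 − (-8)·(-2/3) = -19/3.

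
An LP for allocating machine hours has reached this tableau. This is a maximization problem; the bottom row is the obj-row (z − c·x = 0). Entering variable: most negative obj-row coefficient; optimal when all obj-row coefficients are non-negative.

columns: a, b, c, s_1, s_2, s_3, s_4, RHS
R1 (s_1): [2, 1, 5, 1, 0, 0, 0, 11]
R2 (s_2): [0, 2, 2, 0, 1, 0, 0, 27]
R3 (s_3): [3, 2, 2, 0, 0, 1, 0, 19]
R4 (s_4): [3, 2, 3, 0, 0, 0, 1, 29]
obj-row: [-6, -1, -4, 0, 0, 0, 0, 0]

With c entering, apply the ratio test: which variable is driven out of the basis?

Column c entries and ratios — s_1: 11/5 = 11/5; s_2: 27/2 = 27/2; s_3: 19/2 = 19/2; s_4: 29/3 = 29/3.
Smallest ratio is 11/5 in the row of s_1, so s_1 leaves.

s_1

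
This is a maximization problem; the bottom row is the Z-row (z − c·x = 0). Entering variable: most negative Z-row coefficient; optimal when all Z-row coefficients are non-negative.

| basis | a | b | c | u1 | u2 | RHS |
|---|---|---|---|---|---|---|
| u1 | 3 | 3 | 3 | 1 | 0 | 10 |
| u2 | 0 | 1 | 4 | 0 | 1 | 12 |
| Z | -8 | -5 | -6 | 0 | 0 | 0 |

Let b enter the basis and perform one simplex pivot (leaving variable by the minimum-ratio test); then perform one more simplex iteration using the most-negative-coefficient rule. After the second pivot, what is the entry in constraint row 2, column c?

4

Ratio test on column b — row 1: 10/3 = 10/3; row 2: 12/1 = 12. Minimum is 10/3 at row 1 (u1 leaves); pivot element 3.
Divide row 1 by 3; eliminate column b from the other rows.
Second iteration: most negative Z-row entry is -3 in column a, so a enters.
Ratio test on column a — row 1: (10/3)/1 = 10/3; row 2: entry -1 ≤ 0. Minimum is 10/3 at row 1 (b leaves); pivot element 1.
Divide row 1 by 1; eliminate column a from the other rows.
After both pivots, the entry at constraint row 2, column c is 4.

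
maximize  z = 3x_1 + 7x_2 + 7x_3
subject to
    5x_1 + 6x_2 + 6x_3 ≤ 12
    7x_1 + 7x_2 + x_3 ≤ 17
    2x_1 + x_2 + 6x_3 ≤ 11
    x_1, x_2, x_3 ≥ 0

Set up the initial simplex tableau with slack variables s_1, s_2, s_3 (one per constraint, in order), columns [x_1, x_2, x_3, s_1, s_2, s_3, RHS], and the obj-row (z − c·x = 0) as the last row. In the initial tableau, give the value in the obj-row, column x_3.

The obj-row carries the negated objective coefficients: the x_3 entry is -7.

-7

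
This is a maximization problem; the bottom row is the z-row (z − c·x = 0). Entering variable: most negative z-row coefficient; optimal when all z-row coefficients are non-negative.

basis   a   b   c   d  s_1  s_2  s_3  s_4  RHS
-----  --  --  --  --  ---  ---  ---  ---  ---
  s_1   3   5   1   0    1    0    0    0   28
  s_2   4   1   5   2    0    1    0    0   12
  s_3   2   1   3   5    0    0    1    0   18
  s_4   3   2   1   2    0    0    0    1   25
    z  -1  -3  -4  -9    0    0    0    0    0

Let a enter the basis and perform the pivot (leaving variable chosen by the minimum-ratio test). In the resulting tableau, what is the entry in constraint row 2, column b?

1/4

Ratio test on column a — row 1: 28/3 = 28/3; row 2: 12/4 = 3; row 3: 18/2 = 9; row 4: 25/3 = 25/3. Minimum is 3 at row 2 (s_2 leaves); pivot element 4.
Divide row 2 by 4; eliminate column a from the other rows.
In the new row 2, the b entry is the old entry divided by the pivot: 1/4 = 1/4.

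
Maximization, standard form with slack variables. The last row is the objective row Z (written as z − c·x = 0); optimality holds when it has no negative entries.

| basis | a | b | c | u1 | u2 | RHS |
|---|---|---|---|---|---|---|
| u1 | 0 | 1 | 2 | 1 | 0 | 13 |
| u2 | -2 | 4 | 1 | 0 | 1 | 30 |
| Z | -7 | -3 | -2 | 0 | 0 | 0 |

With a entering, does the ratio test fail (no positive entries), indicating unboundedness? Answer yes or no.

Every constraint-row entry in column a is ≤ 0, so increasing a is unbounded.

yes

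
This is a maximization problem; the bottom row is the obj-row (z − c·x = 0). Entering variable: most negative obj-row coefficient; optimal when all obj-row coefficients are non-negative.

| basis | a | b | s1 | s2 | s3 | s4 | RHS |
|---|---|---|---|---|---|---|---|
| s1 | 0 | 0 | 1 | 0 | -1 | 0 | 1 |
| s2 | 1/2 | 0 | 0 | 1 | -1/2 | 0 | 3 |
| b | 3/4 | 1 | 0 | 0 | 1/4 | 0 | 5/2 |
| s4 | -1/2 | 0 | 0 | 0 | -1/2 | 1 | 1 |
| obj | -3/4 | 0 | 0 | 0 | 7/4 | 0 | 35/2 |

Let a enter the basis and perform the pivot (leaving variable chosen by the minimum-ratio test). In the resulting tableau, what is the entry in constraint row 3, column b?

Ratio test on column a — row 1: entry 0 ≤ 0; row 2: 3/(1/2) = 6; row 3: (5/2)/(3/4) = 10/3; row 4: entry -1/2 ≤ 0. Minimum is 10/3 at row 3 (b leaves); pivot element 3/4.
Divide row 3 by 3/4; eliminate column a from the other rows.
In the new row 3, the b entry is the old entry divided by the pivot: 1/(3/4) = 4/3.

4/3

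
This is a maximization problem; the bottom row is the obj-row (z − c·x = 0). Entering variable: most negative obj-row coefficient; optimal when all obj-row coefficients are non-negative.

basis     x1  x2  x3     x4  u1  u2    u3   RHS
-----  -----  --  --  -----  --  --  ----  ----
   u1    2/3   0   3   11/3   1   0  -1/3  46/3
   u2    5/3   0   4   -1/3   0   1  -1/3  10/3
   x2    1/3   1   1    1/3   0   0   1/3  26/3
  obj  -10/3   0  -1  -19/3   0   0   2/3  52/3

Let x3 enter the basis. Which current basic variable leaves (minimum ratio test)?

Column x3 entries and ratios — u1: (46/3)/3 = 46/9; u2: (10/3)/4 = 5/6; x2: (26/3)/1 = 26/3.
Smallest ratio is 5/6 in the row of u2, so u2 leaves.

u2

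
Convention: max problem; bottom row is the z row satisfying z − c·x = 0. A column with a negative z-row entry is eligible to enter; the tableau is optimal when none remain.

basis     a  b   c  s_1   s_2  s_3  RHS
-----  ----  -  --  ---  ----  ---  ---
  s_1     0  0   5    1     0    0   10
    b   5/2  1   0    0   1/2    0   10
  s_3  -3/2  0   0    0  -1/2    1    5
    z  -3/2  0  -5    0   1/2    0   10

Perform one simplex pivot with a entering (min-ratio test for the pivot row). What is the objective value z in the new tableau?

16

Ratio test on column a — row 1: entry 0 ≤ 0; row 2: 10/(5/2) = 4; row 3: entry -3/2 ≤ 0. Minimum is 4 at row 2 (b leaves); pivot element 5/2.
Pivot on row 2; the z-row RHS becomes 10 − (-3/2)·4 = 16.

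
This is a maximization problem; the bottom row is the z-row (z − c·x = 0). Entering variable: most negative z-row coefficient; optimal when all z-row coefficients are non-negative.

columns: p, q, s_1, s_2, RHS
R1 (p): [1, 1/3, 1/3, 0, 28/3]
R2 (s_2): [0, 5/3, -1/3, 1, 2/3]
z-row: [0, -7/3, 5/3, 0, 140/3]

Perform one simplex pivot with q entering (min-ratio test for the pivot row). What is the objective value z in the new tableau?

Ratio test on column q — row 1: (28/3)/(1/3) = 28; row 2: (2/3)/(5/3) = 2/5. Minimum is 2/5 at row 2 (s_2 leaves); pivot element 5/3.
Pivot on row 2; the z-row RHS becomes 140/3 − (-7/3)·(2/5) = 238/5.

238/5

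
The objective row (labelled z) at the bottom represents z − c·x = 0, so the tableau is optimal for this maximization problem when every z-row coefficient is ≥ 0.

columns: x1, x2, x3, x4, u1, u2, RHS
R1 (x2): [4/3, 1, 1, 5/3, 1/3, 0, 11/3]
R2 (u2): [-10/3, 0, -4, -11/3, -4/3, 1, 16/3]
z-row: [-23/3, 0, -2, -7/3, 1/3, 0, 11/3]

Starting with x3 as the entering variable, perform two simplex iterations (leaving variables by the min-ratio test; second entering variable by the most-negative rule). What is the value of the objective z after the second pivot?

99/4

Ratio test on column x3 — row 1: (11/3)/1 = 11/3; row 2: entry -4 ≤ 0. Minimum is 11/3 at row 1 (x2 leaves); pivot element 1.
Pivot on row 1; the z-row RHS becomes 11/3 − (-2)·(11/3) = 11.
Next entering variable (most negative z-row entry -5): x1.
Ratio test on column x1 — row 1: (11/3)/(4/3) = 11/4; row 2: 20/2 = 10. Minimum is 11/4 at row 1 (x3 leaves); pivot element 4/3.
After the second pivot the z-row RHS is 11 − (-5)·(11/4) = 99/4.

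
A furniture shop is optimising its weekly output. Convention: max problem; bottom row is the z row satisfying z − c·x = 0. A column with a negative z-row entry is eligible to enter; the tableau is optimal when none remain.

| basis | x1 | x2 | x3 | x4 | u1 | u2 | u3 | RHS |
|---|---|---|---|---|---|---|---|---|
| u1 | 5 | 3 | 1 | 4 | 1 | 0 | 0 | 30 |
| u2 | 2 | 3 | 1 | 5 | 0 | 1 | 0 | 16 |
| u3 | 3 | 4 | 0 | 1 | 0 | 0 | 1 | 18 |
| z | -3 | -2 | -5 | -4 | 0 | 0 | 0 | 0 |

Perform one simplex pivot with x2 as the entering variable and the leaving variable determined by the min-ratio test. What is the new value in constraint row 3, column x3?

Ratio test on column x2 — row 1: 30/3 = 10; row 2: 16/3 = 16/3; row 3: 18/4 = 9/2. Minimum is 9/2 at row 3 (u3 leaves); pivot element 4.
Divide row 3 by 4; eliminate column x2 from the other rows.
In the new row 3, the x3 entry is the old entry divided by the pivot: 0/4 = 0.

0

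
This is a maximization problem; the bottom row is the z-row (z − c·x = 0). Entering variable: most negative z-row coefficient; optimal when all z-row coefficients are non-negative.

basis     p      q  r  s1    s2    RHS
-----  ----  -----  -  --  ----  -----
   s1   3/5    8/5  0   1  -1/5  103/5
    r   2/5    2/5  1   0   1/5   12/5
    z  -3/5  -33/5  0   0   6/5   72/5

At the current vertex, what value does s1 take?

103/5

s1 is basic (row 1); its value is the RHS of that row, 103/5.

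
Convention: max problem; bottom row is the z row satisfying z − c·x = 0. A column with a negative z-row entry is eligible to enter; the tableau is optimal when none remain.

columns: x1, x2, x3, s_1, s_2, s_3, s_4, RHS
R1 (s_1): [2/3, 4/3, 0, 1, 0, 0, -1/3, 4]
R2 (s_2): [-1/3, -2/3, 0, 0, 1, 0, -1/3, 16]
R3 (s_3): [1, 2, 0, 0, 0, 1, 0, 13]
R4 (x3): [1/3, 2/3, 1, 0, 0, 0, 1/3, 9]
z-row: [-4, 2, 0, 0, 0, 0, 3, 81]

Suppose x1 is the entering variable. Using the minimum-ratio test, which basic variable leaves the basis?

s_1

Column x1 entries and ratios — s_1: 4/(2/3) = 6; s_2: -1/3 ≤ 0, skip; s_3: 13/1 = 13; x3: 9/(1/3) = 27.
Smallest ratio is 6 in the row of s_1, so s_1 leaves.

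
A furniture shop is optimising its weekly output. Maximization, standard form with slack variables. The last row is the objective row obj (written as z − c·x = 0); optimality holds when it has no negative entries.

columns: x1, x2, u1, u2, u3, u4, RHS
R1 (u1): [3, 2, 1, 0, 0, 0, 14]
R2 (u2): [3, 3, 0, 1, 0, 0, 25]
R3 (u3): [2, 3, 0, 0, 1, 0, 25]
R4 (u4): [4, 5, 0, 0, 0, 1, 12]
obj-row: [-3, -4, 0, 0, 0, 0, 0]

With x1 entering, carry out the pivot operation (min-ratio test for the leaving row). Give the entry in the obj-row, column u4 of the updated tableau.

3/4

Ratio test on column x1 — row 1: 14/3 = 14/3; row 2: 25/3 = 25/3; row 3: 25/2 = 25/2; row 4: 12/4 = 3. Minimum is 3 at row 4 (u4 leaves); pivot element 4.
Divide row 4 by 4; eliminate column x1 from the other rows.
obj-row update in column u4: 0 − (-3)·(1/4) = 3/4.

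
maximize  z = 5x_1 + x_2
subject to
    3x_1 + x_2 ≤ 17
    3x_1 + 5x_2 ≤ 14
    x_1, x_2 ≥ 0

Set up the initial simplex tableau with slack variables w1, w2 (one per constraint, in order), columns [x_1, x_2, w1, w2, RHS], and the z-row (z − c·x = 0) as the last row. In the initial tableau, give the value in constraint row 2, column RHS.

14

The RHS of constraint 2 is b_2 = 14.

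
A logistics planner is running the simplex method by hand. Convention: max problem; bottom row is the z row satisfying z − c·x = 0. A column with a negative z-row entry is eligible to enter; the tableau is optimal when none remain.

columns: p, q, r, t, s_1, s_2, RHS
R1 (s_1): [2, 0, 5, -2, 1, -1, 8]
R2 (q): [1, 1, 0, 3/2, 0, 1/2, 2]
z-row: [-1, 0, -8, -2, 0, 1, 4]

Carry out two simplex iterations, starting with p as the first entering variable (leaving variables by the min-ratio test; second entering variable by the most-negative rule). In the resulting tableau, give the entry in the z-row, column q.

-11/5

Ratio test on column p — row 1: 8/2 = 4; row 2: 2/1 = 2. Minimum is 2 at row 2 (q leaves); pivot element 1.
Divide row 2 by 1; eliminate column p from the other rows.
Second iteration: most negative z-row entry is -8 in column r, so r enters.
Ratio test on column r — row 1: 4/5 = 4/5; row 2: entry 0 ≤ 0. Minimum is 4/5 at row 1 (s_1 leaves); pivot element 5.
Divide row 1 by 5; eliminate column r from the other rows.
After both pivots, the entry at the z-row, column q is -11/5.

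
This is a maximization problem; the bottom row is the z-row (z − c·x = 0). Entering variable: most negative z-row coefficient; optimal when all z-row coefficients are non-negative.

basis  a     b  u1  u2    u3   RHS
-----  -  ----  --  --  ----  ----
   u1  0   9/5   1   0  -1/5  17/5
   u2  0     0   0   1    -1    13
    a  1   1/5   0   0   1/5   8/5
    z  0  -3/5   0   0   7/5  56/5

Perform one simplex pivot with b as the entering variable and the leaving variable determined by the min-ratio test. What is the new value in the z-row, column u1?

1/3

Ratio test on column b — row 1: (17/5)/(9/5) = 17/9; row 2: entry 0 ≤ 0; row 3: (8/5)/(1/5) = 8. Minimum is 17/9 at row 1 (u1 leaves); pivot element 9/5.
Divide row 1 by 9/5; eliminate column b from the other rows.
z-row update in column u1: 0 − (-3/5)·(5/9) = 1/3.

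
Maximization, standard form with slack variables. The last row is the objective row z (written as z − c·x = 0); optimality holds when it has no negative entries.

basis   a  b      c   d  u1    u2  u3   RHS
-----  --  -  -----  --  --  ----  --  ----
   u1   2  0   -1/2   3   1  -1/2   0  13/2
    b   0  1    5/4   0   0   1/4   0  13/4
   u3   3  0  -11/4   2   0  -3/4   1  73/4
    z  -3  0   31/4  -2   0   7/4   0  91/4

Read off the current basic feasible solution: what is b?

13/4

b is basic (row 2); its value is the RHS of that row, 13/4.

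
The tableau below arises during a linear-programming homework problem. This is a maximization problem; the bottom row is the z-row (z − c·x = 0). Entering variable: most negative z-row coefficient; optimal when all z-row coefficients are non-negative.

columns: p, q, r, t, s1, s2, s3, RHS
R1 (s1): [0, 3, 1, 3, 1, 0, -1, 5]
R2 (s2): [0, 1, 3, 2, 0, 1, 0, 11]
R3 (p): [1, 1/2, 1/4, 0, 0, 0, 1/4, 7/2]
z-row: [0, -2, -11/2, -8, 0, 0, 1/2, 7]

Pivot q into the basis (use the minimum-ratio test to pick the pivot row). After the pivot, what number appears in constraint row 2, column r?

8/3

Ratio test on column q — row 1: 5/3 = 5/3; row 2: 11/1 = 11; row 3: (7/2)/(1/2) = 7. Minimum is 5/3 at row 1 (s1 leaves); pivot element 3.
Divide row 1 by 3; eliminate column q from the other rows.
Row 2 update in column r: 3 − 1·(1/3) = 8/3.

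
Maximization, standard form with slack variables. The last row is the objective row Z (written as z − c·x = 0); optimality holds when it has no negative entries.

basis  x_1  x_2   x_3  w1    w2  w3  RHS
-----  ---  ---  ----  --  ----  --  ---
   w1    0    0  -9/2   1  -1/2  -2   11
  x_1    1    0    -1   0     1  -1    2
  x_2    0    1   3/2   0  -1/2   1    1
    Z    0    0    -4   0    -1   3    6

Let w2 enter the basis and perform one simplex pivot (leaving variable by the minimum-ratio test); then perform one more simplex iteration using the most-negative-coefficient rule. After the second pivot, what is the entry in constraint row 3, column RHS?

Ratio test on column w2 — row 1: entry -1/2 ≤ 0; row 2: 2/1 = 2; row 3: entry -1/2 ≤ 0. Minimum is 2 at row 2 (x_1 leaves); pivot element 1.
Divide row 2 by 1; eliminate column w2 from the other rows.
Second iteration: most negative Z-row entry is -5 in column x_3, so x_3 enters.
Ratio test on column x_3 — row 1: entry -5 ≤ 0; row 2: entry -1 ≤ 0; row 3: 2/1 = 2. Minimum is 2 at row 3 (x_2 leaves); pivot element 1.
Divide row 3 by 1; eliminate column x_3 from the other rows.
After both pivots, the entry at constraint row 3, column RHS is 2.

2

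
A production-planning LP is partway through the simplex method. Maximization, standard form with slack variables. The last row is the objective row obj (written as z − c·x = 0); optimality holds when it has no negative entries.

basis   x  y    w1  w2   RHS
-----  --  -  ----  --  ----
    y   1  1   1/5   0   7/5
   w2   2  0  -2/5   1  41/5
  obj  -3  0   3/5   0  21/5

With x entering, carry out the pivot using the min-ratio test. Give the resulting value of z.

42/5

Ratio test on column x — row 1: (7/5)/1 = 7/5; row 2: (41/5)/2 = 41/10. Minimum is 7/5 at row 1 (y leaves); pivot element 1.
Pivot on row 1; the obj-row RHS becomes 21/5 − (-3)·(7/5) = 42/5.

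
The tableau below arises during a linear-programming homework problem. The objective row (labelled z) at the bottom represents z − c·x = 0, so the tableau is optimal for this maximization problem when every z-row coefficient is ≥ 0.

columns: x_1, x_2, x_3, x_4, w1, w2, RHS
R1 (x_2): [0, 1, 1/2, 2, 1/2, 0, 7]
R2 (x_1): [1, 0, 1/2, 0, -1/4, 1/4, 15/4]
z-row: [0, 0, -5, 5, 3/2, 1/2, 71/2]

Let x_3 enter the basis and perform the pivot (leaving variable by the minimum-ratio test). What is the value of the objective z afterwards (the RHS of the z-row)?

73

Ratio test on column x_3 — row 1: 7/(1/2) = 14; row 2: (15/4)/(1/2) = 15/2. Minimum is 15/2 at row 2 (x_1 leaves); pivot element 1/2.
Pivot on row 2; the z-row RHS becomes 71/2 − (-5)·(15/2) = 73.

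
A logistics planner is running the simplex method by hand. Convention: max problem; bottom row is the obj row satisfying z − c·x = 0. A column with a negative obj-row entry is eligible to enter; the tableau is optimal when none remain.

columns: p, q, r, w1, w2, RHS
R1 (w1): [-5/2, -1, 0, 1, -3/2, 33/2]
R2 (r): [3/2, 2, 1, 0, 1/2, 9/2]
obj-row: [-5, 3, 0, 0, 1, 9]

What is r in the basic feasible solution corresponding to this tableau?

r is basic (row 2); its value is the RHS of that row, 9/2.

9/2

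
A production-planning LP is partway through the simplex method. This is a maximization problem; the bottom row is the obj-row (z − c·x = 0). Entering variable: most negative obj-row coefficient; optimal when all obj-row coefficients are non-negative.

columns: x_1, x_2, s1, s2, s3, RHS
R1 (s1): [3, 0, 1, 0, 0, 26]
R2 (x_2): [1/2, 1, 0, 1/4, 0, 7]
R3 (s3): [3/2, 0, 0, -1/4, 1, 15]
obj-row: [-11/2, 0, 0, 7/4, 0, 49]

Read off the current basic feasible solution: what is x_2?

x_2 is basic (row 2); its value is the RHS of that row, 7.

7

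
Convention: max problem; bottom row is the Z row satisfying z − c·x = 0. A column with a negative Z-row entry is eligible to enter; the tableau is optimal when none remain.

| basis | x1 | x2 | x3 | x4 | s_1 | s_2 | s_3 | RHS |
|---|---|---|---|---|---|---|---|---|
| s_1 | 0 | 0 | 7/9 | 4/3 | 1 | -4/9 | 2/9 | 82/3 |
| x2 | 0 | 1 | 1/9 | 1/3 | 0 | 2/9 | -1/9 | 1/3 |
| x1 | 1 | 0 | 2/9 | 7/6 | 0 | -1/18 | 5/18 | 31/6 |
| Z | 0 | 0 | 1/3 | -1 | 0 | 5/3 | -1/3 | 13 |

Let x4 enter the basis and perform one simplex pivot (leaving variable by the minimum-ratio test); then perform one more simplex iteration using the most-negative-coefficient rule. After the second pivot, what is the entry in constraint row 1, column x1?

-1

Ratio test on column x4 — row 1: (82/3)/(4/3) = 41/2; row 2: (1/3)/(1/3) = 1; row 3: (31/6)/(7/6) = 31/7. Minimum is 1 at row 2 (x2 leaves); pivot element 1/3.
Divide row 2 by 1/3; eliminate column x4 from the other rows.
Second iteration: most negative Z-row entry is -2/3 in column s_3, so s_3 enters.
Ratio test on column s_3 — row 1: 26/(2/3) = 39; row 2: entry -1/3 ≤ 0; row 3: 4/(2/3) = 6. Minimum is 6 at row 3 (x1 leaves); pivot element 2/3.
Divide row 3 by 2/3; eliminate column s_3 from the other rows.
After both pivots, the entry at constraint row 1, column x1 is -1.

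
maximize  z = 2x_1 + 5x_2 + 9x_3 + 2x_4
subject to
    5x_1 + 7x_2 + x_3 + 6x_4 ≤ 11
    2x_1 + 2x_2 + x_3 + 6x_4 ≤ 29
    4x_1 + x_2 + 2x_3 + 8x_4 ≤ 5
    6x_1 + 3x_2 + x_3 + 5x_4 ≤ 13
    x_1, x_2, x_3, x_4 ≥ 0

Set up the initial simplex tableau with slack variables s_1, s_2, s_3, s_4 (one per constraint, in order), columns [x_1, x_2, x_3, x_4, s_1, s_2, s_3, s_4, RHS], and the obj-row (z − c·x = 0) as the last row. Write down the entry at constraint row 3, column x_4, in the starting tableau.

Constraint 3 has coefficient 8 on x_4.

8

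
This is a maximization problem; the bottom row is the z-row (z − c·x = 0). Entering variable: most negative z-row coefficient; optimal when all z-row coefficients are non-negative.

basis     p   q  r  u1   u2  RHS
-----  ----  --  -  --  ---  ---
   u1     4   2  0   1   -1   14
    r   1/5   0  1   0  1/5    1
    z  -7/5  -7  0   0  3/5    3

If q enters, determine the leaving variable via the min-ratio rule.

u1

Column q entries and ratios — u1: 14/2 = 7; r: 0 ≤ 0, skip.
Smallest ratio is 7 in the row of u1, so u1 leaves.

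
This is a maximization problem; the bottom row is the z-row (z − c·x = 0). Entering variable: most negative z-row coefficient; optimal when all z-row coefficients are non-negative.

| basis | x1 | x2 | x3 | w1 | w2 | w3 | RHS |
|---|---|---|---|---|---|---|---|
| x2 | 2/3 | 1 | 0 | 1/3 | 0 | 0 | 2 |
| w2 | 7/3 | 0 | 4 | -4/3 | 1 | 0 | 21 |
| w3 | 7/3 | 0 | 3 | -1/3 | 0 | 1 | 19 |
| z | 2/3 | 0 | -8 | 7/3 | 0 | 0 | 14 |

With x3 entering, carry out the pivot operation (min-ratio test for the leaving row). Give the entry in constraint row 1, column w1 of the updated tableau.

1/3

Ratio test on column x3 — row 1: entry 0 ≤ 0; row 2: 21/4 = 21/4; row 3: 19/3 = 19/3. Minimum is 21/4 at row 2 (w2 leaves); pivot element 4.
Divide row 2 by 4; eliminate column x3 from the other rows.
Row 1 update in column w1: 1/3 − 0·(-1/3) = 1/3.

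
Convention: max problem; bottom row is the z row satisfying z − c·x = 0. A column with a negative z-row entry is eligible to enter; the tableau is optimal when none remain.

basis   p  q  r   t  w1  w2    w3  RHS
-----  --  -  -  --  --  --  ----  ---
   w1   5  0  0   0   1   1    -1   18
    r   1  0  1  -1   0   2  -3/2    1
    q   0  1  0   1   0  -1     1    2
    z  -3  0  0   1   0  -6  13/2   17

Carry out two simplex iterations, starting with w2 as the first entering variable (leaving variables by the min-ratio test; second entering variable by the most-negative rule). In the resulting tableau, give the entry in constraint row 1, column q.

-1

Ratio test on column w2 — row 1: 18/1 = 18; row 2: 1/2 = 1/2; row 3: entry -1 ≤ 0. Minimum is 1/2 at row 2 (r leaves); pivot element 2.
Divide row 2 by 2; eliminate column w2 from the other rows.
Second iteration: most negative z-row entry is -2 in column t, so t enters.
Ratio test on column t — row 1: (35/2)/(1/2) = 35; row 2: entry -1/2 ≤ 0; row 3: (5/2)/(1/2) = 5. Minimum is 5 at row 3 (q leaves); pivot element 1/2.
Divide row 3 by 1/2; eliminate column t from the other rows.
After both pivots, the entry at constraint row 1, column q is -1.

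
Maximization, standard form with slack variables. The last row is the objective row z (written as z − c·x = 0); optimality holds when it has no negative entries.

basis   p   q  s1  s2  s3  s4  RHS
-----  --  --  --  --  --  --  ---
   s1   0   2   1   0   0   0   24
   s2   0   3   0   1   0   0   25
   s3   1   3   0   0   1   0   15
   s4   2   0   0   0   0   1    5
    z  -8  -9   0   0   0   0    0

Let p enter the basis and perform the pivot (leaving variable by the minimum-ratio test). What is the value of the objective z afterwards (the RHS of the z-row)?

20

Ratio test on column p — row 1: entry 0 ≤ 0; row 2: entry 0 ≤ 0; row 3: 15/1 = 15; row 4: 5/2 = 5/2. Minimum is 5/2 at row 4 (s4 leaves); pivot element 2.
Pivot on row 4; the z-row RHS becomes 0 − (-8)·(5/2) = 20.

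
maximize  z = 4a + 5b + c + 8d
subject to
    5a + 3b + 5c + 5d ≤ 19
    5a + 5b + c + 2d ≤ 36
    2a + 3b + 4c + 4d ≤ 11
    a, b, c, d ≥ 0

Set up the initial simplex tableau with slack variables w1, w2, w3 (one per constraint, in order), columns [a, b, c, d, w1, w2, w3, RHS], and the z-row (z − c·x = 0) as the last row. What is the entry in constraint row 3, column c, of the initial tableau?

4

Constraint 3 has coefficient 4 on c.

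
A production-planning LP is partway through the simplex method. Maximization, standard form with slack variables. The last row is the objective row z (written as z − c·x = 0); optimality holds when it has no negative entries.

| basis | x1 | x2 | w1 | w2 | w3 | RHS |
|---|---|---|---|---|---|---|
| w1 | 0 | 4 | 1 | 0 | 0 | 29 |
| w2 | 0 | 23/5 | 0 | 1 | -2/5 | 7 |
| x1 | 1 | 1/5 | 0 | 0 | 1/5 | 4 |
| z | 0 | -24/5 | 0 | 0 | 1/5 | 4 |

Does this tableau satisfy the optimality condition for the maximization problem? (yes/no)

The z-row has a negative entry -24/5 in column x2, so it is not optimal.

no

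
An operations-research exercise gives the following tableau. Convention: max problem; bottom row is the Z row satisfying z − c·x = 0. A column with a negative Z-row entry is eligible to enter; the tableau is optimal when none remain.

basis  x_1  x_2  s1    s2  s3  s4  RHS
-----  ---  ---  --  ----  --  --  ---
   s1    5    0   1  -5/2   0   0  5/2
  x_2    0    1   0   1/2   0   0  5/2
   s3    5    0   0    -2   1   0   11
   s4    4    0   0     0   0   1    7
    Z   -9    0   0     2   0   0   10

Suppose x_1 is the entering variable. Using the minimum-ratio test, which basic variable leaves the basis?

Column x_1 entries and ratios — s1: (5/2)/5 = 1/2; x_2: 0 ≤ 0, skip; s3: 11/5 = 11/5; s4: 7/4 = 7/4.
Smallest ratio is 1/2 in the row of s1, so s1 leaves.

s1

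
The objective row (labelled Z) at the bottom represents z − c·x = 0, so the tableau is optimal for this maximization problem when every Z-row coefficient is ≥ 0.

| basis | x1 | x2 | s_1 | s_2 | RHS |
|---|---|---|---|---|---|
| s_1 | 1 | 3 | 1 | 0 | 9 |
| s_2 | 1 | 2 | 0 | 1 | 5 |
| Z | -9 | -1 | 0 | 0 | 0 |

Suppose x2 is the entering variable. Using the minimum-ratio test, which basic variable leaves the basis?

Column x2 entries and ratios — s_1: 9/3 = 3; s_2: 5/2 = 5/2.
Smallest ratio is 5/2 in the row of s_2, so s_2 leaves.

s_2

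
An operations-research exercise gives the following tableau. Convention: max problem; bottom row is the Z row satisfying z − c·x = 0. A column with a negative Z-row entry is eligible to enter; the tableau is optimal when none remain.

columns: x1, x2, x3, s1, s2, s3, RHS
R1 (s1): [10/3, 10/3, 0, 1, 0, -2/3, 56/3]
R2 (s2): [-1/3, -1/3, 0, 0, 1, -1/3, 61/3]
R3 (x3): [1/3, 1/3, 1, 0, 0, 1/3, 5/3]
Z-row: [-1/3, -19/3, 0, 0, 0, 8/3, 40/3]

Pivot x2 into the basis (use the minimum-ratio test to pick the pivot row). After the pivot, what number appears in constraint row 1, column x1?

0

Ratio test on column x2 — row 1: (56/3)/(10/3) = 28/5; row 2: entry -1/3 ≤ 0; row 3: (5/3)/(1/3) = 5. Minimum is 5 at row 3 (x3 leaves); pivot element 1/3.
Divide row 3 by 1/3; eliminate column x2 from the other rows.
Row 1 update in column x1: 10/3 − (10/3)·1 = 0.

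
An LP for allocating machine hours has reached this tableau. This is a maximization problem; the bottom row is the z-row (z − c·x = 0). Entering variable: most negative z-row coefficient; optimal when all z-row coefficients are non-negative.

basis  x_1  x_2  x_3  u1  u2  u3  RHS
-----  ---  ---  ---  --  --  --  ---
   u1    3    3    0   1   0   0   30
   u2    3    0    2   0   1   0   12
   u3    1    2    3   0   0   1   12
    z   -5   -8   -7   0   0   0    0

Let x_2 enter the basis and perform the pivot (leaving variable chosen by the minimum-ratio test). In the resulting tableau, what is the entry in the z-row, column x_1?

-1

Ratio test on column x_2 — row 1: 30/3 = 10; row 2: entry 0 ≤ 0; row 3: 12/2 = 6. Minimum is 6 at row 3 (u3 leaves); pivot element 2.
Divide row 3 by 2; eliminate column x_2 from the other rows.
z-row update in column x_1: -5 − (-8)·(1/2) = -1.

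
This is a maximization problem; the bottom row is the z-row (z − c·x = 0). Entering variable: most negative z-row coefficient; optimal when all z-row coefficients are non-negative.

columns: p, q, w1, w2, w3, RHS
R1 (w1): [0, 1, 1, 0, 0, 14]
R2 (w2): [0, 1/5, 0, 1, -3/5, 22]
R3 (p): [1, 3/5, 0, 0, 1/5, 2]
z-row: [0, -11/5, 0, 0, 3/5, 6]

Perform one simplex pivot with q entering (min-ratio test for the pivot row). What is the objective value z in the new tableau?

Ratio test on column q — row 1: 14/1 = 14; row 2: 22/(1/5) = 110; row 3: 2/(3/5) = 10/3. Minimum is 10/3 at row 3 (p leaves); pivot element 3/5.
Pivot on row 3; the z-row RHS becomes 6 − (-11/5)·(10/3) = 40/3.

40/3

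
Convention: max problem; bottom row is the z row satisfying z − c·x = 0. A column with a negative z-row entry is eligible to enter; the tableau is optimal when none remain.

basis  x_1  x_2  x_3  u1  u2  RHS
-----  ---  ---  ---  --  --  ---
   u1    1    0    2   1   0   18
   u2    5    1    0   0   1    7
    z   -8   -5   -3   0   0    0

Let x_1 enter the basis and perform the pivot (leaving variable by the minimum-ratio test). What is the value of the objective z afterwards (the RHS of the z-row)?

Ratio test on column x_1 — row 1: 18/1 = 18; row 2: 7/5 = 7/5. Minimum is 7/5 at row 2 (u2 leaves); pivot element 5.
Pivot on row 2; the z-row RHS becomes 0 − (-8)·(7/5) = 56/5.

56/5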